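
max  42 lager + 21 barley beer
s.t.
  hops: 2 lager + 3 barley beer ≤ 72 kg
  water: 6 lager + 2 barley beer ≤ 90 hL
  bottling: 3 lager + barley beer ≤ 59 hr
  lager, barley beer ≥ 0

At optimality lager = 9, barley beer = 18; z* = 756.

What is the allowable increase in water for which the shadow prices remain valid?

Binding constraints: hops, water. The basis is B = [[2,3],[6,2]] with det -14.
Per unit increase in water, x* moves by d = (0.2143, -0.1429).
The basis stays optimal until bottling becomes binding; allowable increase = 28 hL.

28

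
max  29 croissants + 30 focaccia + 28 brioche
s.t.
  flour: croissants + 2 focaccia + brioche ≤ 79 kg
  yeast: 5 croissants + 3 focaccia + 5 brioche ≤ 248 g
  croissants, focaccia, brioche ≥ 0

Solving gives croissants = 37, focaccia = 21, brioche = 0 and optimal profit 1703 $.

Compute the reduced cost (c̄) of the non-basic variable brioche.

At the optimum: flour uses 79 of 79 (binding); yeast uses 248 of 248 (binding).
Dual feasibility on the basic columns requires 1·y_flour + 5·y_yeast = 29, 2·y_flour + 3·y_yeast = 30.
→ y_flour = 9 and y_yeast = 4.
Reduced cost of brioche: c₃ − yᵀa₃ = 28 − (9·1 + 4·5) = 28 − 29 = -1.

-1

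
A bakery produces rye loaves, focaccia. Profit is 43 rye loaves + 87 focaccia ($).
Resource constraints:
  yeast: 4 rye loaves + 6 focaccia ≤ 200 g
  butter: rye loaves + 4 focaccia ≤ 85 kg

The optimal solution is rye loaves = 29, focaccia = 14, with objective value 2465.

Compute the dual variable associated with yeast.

At the optimum: yeast uses 200 of 200 (binding); butter uses 85 of 85 (binding).
The binding rows give the dual system: 4·y_yeast + 1·y_butter = 43 and 6·y_yeast + 4·y_butter = 87.
This yields shadow prices y_yeast = 8.5, y_butter = 9.
Shadow price of yeast = 8.5.

8.5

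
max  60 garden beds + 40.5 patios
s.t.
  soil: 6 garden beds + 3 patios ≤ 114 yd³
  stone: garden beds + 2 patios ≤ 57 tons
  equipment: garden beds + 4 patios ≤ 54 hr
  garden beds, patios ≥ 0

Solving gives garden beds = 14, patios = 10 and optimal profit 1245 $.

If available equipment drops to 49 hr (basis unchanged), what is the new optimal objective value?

1230

At the optimum: soil uses 114 of 114 (binding); stone uses 34 of 57 (slack = 23); equipment uses 54 of 54 (binding).
Slack constraints have shadow price 0 (complementary slackness).
The binding rows give the dual system: 6·y_soil + 1·y_equipment = 60 and 3·y_soil + 4·y_equipment = 40.5.
→ y_soil = 9.5 and y_equipment = 3.
Δz = y_equipment·Δb = 3 × (-5) = -15, so new z* = 1245 − 15 = 1230.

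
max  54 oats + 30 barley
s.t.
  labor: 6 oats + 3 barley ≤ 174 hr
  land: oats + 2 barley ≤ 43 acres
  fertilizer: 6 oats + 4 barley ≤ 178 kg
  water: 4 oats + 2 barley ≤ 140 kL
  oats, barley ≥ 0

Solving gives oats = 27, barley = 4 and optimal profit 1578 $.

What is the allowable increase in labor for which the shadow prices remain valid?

Binding constraints: labor, fertilizer. The basis is B = [[6,3],[6,4]] with det 6.
Per unit increase in labor, x* moves by d = (0.6667, -1).
The basis stays optimal until barley reaches 0; allowable increase = 4 hr.

4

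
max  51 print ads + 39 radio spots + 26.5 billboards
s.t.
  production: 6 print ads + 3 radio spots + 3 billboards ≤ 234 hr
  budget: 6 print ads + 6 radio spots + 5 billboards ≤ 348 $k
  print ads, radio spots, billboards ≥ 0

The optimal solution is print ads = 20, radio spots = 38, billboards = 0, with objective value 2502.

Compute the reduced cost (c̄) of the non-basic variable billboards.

Both production and budget are binding at x*.
The binding rows give the dual system: 6·y_production + 6·y_budget = 51 and 3·y_production + 6·y_budget = 39.
Solving: y_production = 4, y_budget = 4.5.
Reduced cost of billboards: c₃ − yᵀa₃ = 26.5 − (4·3 + 4.5·5) = 26.5 − 34.5 = -8.

-8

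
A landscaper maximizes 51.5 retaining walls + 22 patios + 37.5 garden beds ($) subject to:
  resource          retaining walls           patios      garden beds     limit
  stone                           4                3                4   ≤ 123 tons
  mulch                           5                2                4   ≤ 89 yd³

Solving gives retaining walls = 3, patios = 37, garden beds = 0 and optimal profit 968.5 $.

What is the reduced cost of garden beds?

Check each constraint at x*: stone 123/123 (tight); mulch 89/89 (tight).
Dual feasibility on the basic columns requires 4·y_stone + 5·y_mulch = 51.5, 3·y_stone + 2·y_mulch = 22.
This yields shadow prices y_stone = 1, y_mulch = 9.5.
Reduced cost of garden beds: c₃ − yᵀa₃ = 37.5 − (1·4 + 9.5·4) = 37.5 − 42 = -4.5.

-4.5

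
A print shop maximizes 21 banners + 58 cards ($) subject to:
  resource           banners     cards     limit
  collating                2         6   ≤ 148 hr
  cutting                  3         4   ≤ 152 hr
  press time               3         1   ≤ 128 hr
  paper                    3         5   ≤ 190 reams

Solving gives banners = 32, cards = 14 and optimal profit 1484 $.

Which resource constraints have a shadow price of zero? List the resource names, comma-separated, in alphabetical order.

collating: 148/148 (binding)
cutting: 152/152 (binding)
press time: 110/128 (slack 18)
paper: 166/190 (slack 24)
By complementary slackness, a constraint with positive slack has shadow price 0 → paper, press time.

paper, press time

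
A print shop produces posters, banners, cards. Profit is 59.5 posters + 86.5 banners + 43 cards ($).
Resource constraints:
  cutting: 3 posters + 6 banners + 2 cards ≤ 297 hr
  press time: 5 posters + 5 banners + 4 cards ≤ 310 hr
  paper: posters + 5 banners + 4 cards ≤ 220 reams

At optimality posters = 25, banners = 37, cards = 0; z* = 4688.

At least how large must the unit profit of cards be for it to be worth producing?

44

At the optimum: cutting uses 297 of 297 (binding); press time uses 310 of 310 (binding); paper uses 210 of 220 (slack = 10).
Since paper is not tight, its dual is 0.
Dual feasibility on the basic columns requires 3·y_cutting + 5·y_press time = 59.5, 6·y_cutting + 5·y_press time = 86.5.
→ y_cutting = 9 and y_press time = 6.5.
cards enters the basis when its profit ≥ yᵀa₃ = 9·2 + 6.5·4 = 44.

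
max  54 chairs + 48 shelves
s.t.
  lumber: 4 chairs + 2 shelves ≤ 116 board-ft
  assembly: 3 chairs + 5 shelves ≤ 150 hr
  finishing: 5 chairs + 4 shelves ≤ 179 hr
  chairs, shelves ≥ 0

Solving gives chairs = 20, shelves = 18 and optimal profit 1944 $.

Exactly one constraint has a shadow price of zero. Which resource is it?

lumber: 116/116 (binding)
assembly: 150/150 (binding)
finishing: 172/179 (slack 7)
By complementary slackness, a constraint with positive slack has shadow price 0 → finishing.

finishing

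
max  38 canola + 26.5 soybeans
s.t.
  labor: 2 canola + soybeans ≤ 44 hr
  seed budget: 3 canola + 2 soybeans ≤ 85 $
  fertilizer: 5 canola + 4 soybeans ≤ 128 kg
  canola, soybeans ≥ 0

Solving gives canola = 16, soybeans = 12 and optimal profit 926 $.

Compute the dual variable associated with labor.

Binding: labor and fertilizer. Non-binding: seed budget (13 unused).
Since seed budget is not tight, its dual is 0.
The binding rows give the dual system: 2·y_labor + 5·y_fertilizer = 38 and 1·y_labor + 4·y_fertilizer = 26.5.
This yields shadow prices y_labor = 6.5, y_fertilizer = 5.
Shadow price of labor = 6.5.

6.5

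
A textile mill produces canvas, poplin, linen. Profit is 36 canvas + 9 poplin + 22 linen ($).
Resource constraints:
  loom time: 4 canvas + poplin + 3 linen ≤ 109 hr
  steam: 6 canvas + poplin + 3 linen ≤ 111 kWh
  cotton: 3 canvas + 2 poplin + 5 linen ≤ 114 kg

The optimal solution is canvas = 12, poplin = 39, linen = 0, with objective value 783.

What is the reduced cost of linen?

-3

At the optimum: loom time uses 87 of 109 (slack = 22); steam uses 111 of 111 (binding); cotton uses 114 of 114 (binding).
Slack constraints have shadow price 0 (complementary slackness).
The binding rows give the dual system: 6·y_steam + 3·y_cotton = 36 and 1·y_steam + 2·y_cotton = 9.
→ y_steam = 5 and y_cotton = 2.
Reduced cost of linen: c₃ − yᵀa₃ = 22 − (5·3 + 2·5) = 22 − 25 = -3.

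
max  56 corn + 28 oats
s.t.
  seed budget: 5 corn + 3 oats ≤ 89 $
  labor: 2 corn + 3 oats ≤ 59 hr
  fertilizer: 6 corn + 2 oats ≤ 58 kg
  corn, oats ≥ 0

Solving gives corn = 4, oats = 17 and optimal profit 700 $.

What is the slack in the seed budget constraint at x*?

18

seed budget used = 5·4 + 3·17 = 71; slack = 89 − 71 = 18.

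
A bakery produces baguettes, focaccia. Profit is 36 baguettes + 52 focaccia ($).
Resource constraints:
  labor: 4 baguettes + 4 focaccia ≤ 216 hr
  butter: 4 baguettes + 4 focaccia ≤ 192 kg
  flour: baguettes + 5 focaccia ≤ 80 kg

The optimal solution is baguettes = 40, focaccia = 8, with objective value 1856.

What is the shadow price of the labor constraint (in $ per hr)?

0

At the optimum: labor uses 192 of 216 (slack = 24); butter uses 192 of 192 (binding); flour uses 80 of 80 (binding).
Slack constraints have shadow price 0 (complementary slackness).
From A_Bᵀ y = c: 4·y_butter + 1·y_flour = 36; 4·y_butter + 5·y_flour = 52.
→ y_butter = 8 and y_flour = 4.
Shadow price of labor = 0.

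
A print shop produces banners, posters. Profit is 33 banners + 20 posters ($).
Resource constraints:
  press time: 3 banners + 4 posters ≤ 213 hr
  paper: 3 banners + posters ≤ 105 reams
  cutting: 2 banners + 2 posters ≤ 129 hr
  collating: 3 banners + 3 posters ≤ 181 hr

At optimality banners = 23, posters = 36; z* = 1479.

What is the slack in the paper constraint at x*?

paper used = 3·23 + 1·36 = 105; slack = 105 − 105 = 0.

0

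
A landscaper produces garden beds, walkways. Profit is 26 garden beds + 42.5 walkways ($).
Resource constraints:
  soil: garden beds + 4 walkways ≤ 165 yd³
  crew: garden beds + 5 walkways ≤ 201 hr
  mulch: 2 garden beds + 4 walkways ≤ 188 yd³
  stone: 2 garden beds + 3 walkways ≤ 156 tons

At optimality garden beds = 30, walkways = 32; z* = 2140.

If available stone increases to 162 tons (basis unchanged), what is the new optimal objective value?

2197

At the optimum: soil uses 158 of 165 (slack = 7); crew uses 190 of 201 (slack = 11); mulch uses 188 of 188 (binding); stone uses 156 of 156 (binding).
By complementary slackness, y = 0 for the non-binding constraints.
Dual feasibility on the basic columns requires 2·y_mulch + 2·y_stone = 26, 4·y_mulch + 3·y_stone = 42.5.
Solving: y_mulch = 3.5, y_stone = 9.5.
Δz = y_stone·Δb = 9.5 × (6) = 57, so new z* = 2140 + 57 = 2197.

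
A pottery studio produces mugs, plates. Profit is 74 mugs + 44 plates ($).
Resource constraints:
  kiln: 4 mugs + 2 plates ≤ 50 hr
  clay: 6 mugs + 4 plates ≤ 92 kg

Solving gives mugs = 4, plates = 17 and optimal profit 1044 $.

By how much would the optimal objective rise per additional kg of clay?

7

Both kiln and clay are binding at x*.
From A_Bᵀ y = c: 4·y_kiln + 6·y_clay = 74; 2·y_kiln + 4·y_clay = 44.
→ y_kiln = 8 and y_clay = 7.
Shadow price of clay = 7.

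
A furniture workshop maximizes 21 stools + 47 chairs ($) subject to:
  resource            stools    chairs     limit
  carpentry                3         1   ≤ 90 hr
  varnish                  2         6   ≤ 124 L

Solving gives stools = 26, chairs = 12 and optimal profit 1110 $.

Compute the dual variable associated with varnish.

At the optimum: carpentry uses 90 of 90 (binding); varnish uses 124 of 124 (binding).
The binding rows give the dual system: 3·y_carpentry + 2·y_varnish = 21 and 1·y_carpentry + 6·y_varnish = 47.
Solving: y_carpentry = 2, y_varnish = 7.5.
Shadow price of varnish = 7.5.

7.5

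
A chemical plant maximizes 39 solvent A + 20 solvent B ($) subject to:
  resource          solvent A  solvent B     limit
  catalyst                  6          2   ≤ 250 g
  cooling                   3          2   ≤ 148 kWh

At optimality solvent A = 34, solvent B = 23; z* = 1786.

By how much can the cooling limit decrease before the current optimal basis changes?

23

Binding constraints: catalyst, cooling. The basis is B = [[6,2],[3,2]] with det 6.
Per unit decrease in cooling, x* moves by d = (0.3333, -1).
The basis stays optimal until solvent B reaches 0; allowable decrease = 23 kWh.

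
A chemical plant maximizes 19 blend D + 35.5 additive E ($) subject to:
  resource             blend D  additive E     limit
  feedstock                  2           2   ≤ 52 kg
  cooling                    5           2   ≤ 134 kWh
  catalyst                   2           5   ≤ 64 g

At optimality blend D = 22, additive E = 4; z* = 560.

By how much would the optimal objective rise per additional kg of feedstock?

Binding: feedstock and catalyst. Non-binding: cooling (16 unused).
Since cooling is not tight, its dual is 0.
Dual feasibility on the basic columns requires 2·y_feedstock + 2·y_catalyst = 19, 2·y_feedstock + 5·y_catalyst = 35.5.
→ y_feedstock = 4 and y_catalyst = 5.5.
Shadow price of feedstock = 4.

4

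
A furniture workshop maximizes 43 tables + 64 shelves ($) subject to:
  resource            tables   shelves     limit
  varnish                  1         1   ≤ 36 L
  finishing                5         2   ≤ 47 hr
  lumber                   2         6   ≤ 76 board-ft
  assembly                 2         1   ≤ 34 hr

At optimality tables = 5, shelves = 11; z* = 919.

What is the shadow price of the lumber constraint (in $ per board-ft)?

9

Check each constraint at x*: varnish 16/36 (slack 20); finishing 47/47 (tight); lumber 76/76 (tight); assembly 21/34 (slack 13).
Slack constraints have shadow price 0 (complementary slackness).
Dual feasibility on the basic columns requires 5·y_finishing + 2·y_lumber = 43, 2·y_finishing + 6·y_lumber = 64.
→ y_finishing = 5 and y_lumber = 9.
Shadow price of lumber = 9.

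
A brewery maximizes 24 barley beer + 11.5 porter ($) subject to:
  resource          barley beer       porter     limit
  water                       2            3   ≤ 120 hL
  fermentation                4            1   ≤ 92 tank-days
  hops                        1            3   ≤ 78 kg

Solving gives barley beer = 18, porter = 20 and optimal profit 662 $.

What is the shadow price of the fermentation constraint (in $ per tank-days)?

Check each constraint at x*: water 96/120 (slack 24); fermentation 92/92 (tight); hops 78/78 (tight).
By complementary slackness, y = 0 for the non-binding constraint.
From A_Bᵀ y = c: 4·y_fermentation + 1·y_hops = 24; 1·y_fermentation + 3·y_hops = 11.5.
Solving: y_fermentation = 5.5, y_hops = 2.
Shadow price of fermentation = 5.5.

5.5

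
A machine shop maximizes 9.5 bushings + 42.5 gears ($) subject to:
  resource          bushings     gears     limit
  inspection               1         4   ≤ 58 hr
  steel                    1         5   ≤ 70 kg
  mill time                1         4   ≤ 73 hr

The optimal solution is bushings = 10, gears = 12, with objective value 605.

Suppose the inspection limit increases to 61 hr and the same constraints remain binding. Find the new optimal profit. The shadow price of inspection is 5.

620

Δb = 3, so new z* = 605 + (5)·(3) = 605 + 15 = 620.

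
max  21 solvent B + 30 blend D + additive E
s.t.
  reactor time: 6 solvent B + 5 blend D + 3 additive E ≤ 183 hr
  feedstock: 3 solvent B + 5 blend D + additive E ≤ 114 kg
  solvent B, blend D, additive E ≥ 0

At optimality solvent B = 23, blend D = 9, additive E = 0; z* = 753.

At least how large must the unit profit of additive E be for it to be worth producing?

8

Both reactor time and feedstock are binding at x*.
Dual feasibility on the basic columns requires 6·y_reactor time + 3·y_feedstock = 21, 5·y_reactor time + 5·y_feedstock = 30.
Solving: y_reactor time = 1, y_feedstock = 5.
additive E enters the basis when its profit ≥ yᵀa₃ = 1·3 + 5·1 = 8.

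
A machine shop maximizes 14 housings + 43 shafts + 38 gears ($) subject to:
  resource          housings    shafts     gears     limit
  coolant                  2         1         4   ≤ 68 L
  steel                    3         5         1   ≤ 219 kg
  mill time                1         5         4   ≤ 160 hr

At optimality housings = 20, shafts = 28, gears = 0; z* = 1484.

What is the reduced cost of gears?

-6

At the optimum: coolant uses 68 of 68 (binding); steel uses 200 of 219 (slack = 19); mill time uses 160 of 160 (binding).
Since steel is not tight, its dual is 0.
Dual feasibility on the basic columns requires 2·y_coolant + 1·y_mill time = 14, 1·y_coolant + 5·y_mill time = 43.
This yields shadow prices y_coolant = 3, y_mill time = 8.
Reduced cost of gears: c₃ − yᵀa₃ = 38 − (3·4 + 8·4) = 38 − 44 = -6.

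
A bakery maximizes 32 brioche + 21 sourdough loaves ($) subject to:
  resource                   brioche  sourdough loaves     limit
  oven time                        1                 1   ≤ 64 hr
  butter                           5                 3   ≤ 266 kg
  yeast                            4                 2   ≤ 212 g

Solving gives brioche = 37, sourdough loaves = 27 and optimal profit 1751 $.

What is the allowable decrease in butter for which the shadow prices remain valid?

74

Binding constraints: oven time, butter. The basis is B = [[1,1],[5,3]] with det -2.
Per unit decrease in butter, x* moves by d = (-0.5, 0.5).
The basis stays optimal until brioche reaches 0; allowable decrease = 74 kg.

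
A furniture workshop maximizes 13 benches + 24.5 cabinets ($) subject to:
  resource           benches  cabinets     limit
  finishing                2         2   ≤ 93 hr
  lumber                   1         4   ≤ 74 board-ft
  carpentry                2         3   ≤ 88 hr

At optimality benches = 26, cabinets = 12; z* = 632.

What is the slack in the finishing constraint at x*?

finishing used = 2·26 + 2·12 = 76; slack = 93 − 76 = 17.

17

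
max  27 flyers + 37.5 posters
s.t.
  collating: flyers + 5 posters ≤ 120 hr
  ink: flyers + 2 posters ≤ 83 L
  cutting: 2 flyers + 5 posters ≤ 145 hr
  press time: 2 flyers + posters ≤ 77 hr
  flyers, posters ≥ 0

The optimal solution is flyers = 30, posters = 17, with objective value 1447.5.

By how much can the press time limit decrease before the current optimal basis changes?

8

Binding constraints: cutting, press time. The basis is B = [[2,5],[2,1]] with det -8.
Per unit decrease in press time, x* moves by d = (-0.625, 0.25).
The basis stays optimal until collating becomes binding; allowable decrease = 8 hr.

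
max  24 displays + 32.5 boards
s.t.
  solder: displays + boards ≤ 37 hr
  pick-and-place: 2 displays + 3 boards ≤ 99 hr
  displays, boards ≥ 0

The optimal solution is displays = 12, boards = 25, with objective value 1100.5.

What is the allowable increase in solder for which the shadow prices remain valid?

12.5

Binding constraints: solder, pick-and-place. The basis is B = [[1,1],[2,3]] with det 1.
Per unit increase in solder, x* moves by d = (3, -2).
The basis stays optimal until boards reaches 0; allowable increase = 12.5 hr.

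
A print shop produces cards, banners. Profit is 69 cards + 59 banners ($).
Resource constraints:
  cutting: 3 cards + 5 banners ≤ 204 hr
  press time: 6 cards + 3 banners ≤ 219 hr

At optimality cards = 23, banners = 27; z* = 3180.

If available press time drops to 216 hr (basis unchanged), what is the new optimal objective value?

3156

At the optimum: cutting uses 204 of 204 (binding); press time uses 219 of 219 (binding).
From A_Bᵀ y = c: 3·y_cutting + 6·y_press time = 69; 5·y_cutting + 3·y_press time = 59.
This yields shadow prices y_cutting = 7, y_press time = 8.
Δz = y_press time·Δb = 8 × (-3) = -24, so new z* = 3180 − 24 = 3156.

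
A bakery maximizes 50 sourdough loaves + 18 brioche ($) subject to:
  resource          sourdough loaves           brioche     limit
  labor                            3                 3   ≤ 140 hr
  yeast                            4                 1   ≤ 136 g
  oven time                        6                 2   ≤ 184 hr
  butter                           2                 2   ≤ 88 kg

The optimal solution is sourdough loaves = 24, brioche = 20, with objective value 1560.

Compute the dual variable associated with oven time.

At the optimum: labor uses 132 of 140 (slack = 8); yeast uses 116 of 136 (slack = 20); oven time uses 184 of 184 (binding); butter uses 88 of 88 (binding).
Since labor, yeast are not tight, their duals are 0.
From A_Bᵀ y = c: 6·y_oven time + 2·y_butter = 50; 2·y_oven time + 2·y_butter = 18.
Solving: y_oven time = 8, y_butter = 1.
Shadow price of oven time = 8.

8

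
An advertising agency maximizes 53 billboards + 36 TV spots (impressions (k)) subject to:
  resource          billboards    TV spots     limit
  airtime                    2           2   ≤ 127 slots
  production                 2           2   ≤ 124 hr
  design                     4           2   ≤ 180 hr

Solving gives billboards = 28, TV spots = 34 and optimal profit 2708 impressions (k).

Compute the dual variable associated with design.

Binding: production and design. Non-binding: airtime (3 unused).
By complementary slackness, y = 0 for the non-binding constraint.
From A_Bᵀ y = c: 2·y_production + 4·y_design = 53; 2·y_production + 2·y_design = 36.
Solving: y_production = 9.5, y_design = 8.5.
Shadow price of design = 8.5.

8.5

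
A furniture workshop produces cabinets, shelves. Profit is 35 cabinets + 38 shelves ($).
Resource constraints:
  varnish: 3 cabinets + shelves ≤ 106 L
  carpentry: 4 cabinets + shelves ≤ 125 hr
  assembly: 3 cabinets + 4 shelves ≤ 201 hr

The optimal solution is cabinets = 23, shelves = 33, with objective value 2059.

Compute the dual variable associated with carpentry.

2

At the optimum: varnish uses 102 of 106 (slack = 4); carpentry uses 125 of 125 (binding); assembly uses 201 of 201 (binding).
Slack constraints have shadow price 0 (complementary slackness).
From A_Bᵀ y = c: 4·y_carpentry + 3·y_assembly = 35; 1·y_carpentry + 4·y_assembly = 38.
Solving: y_carpentry = 2, y_assembly = 9.
Shadow price of carpentry = 2.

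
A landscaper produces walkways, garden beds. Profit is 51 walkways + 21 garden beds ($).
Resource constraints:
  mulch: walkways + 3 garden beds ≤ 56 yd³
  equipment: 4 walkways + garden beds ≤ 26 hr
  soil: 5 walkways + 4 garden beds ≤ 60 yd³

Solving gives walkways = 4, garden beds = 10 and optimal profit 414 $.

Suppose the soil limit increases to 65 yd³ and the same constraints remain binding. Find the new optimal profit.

At the optimum: mulch uses 34 of 56 (slack = 22); equipment uses 26 of 26 (binding); soil uses 60 of 60 (binding).
By complementary slackness, y = 0 for the non-binding constraint.
Dual feasibility on the basic columns requires 4·y_equipment + 5·y_soil = 51, 1·y_equipment + 4·y_soil = 21.
→ y_equipment = 9 and y_soil = 3.
Δz = y_soil·Δb = 3 × (5) = 15, so new z* = 414 + 15 = 429.

429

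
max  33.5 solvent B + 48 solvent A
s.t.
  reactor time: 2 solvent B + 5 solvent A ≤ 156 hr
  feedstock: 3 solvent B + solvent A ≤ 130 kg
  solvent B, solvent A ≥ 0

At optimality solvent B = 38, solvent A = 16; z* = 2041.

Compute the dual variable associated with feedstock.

Both reactor time and feedstock are binding at x*.
From A_Bᵀ y = c: 2·y_reactor time + 3·y_feedstock = 33.5; 5·y_reactor time + 1·y_feedstock = 48.
This yields shadow prices y_reactor time = 8.5, y_feedstock = 5.5.
Shadow price of feedstock = 5.5.

5.5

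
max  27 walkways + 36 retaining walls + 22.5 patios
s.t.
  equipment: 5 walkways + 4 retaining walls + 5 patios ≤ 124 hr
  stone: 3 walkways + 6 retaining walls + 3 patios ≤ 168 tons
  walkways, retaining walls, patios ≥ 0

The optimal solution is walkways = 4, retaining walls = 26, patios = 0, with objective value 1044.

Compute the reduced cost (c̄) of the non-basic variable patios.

Both equipment and stone are binding at x*.
The binding rows give the dual system: 5·y_equipment + 3·y_stone = 27 and 4·y_equipment + 6·y_stone = 36.
→ y_equipment = 3 and y_stone = 4.
Reduced cost of patios: c₃ − yᵀa₃ = 22.5 − (3·5 + 4·3) = 22.5 − 27 = -4.5.

-4.5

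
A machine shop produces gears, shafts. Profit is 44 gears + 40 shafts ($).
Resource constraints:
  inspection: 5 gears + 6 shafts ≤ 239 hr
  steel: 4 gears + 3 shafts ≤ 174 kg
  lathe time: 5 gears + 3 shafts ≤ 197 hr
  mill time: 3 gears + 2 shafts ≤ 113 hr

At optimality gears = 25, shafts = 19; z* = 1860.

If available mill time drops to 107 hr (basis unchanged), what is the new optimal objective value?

1812

Binding: inspection and mill time. Non-binding: steel (17 unused), lathe time (15 unused).
Since steel, lathe time are not tight, their duals are 0.
The binding rows give the dual system: 5·y_inspection + 3·y_mill time = 44 and 6·y_inspection + 2·y_mill time = 40.
Solving: y_inspection = 4, y_mill time = 8.
Δz = y_mill time·Δb = 8 × (-6) = -48, so new z* = 1860 − 48 = 1812.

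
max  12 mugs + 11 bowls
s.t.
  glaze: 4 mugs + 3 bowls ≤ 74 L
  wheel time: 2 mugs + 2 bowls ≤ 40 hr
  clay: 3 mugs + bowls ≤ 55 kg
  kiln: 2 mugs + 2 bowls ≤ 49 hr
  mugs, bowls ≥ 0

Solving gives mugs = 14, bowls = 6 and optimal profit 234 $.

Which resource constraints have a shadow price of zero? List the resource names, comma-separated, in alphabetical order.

clay, kiln

glaze: 74/74 (binding)
wheel time: 40/40 (binding)
clay: 48/55 (slack 7)
kiln: 40/49 (slack 9)
By complementary slackness, a constraint with positive slack has shadow price 0 → clay, kiln.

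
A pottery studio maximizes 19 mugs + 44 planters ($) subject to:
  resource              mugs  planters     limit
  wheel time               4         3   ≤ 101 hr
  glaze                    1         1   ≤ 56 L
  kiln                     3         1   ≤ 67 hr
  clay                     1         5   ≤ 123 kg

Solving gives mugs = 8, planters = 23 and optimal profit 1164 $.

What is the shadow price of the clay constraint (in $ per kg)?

At the optimum: wheel time uses 101 of 101 (binding); glaze uses 31 of 56 (slack = 25); kiln uses 47 of 67 (slack = 20); clay uses 123 of 123 (binding).
By complementary slackness, y = 0 for the non-binding constraints.
From A_Bᵀ y = c: 4·y_wheel time + 1·y_clay = 19; 3·y_wheel time + 5·y_clay = 44.
Solving: y_wheel time = 3, y_clay = 7.
Shadow price of clay = 7.

7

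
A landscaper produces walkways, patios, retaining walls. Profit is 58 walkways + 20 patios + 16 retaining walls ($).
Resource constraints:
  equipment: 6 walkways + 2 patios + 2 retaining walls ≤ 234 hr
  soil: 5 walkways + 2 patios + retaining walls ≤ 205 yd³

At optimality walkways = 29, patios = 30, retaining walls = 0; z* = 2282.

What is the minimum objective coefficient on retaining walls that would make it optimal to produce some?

Check each constraint at x*: equipment 234/234 (tight); soil 205/205 (tight).
Dual feasibility on the basic columns requires 6·y_equipment + 5·y_soil = 58, 2·y_equipment + 2·y_soil = 20.
This yields shadow prices y_equipment = 8, y_soil = 2.
retaining walls enters the basis when its profit ≥ yᵀa₃ = 8·2 + 2·1 = 18.

18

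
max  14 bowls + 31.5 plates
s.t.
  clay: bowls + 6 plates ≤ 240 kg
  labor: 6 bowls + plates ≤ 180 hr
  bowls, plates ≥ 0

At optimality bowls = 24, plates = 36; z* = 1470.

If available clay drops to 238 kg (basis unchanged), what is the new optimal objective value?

At the optimum: clay uses 240 of 240 (binding); labor uses 180 of 180 (binding).
The binding rows give the dual system: 1·y_clay + 6·y_labor = 14 and 6·y_clay + 1·y_labor = 31.5.
This yields shadow prices y_clay = 5, y_labor = 1.5.
Δz = y_clay·Δb = 5 × (-2) = -10, so new z* = 1470 − 10 = 1460.

1460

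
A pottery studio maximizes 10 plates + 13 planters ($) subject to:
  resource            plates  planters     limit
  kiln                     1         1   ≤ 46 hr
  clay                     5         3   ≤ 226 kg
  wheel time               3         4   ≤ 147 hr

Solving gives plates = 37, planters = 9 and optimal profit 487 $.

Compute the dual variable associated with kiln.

1

Check each constraint at x*: kiln 46/46 (tight); clay 212/226 (slack 14); wheel time 147/147 (tight).
Since clay is not tight, its dual is 0.
From A_Bᵀ y = c: 1·y_kiln + 3·y_wheel time = 10; 1·y_kiln + 4·y_wheel time = 13.
Solving: y_kiln = 1, y_wheel time = 3.
Shadow price of kiln = 1.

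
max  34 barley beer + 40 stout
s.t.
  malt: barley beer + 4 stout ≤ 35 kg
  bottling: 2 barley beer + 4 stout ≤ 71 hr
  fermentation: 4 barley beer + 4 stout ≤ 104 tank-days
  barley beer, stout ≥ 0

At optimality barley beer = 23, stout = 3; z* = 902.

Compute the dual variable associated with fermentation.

Binding: malt and fermentation. Non-binding: bottling (13 unused).
Since bottling is not tight, its dual is 0.
Dual feasibility on the basic columns requires 1·y_malt + 4·y_fermentation = 34, 4·y_malt + 4·y_fermentation = 40.
This yields shadow prices y_malt = 2, y_fermentation = 8.
Shadow price of fermentation = 8.

8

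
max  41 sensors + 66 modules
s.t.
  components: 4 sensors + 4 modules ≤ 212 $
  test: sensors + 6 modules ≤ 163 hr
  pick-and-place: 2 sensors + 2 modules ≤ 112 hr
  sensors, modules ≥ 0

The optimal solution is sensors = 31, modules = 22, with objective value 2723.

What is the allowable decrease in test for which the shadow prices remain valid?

Binding constraints: components, test. The basis is B = [[4,4],[1,6]] with det 20.
Per unit decrease in test, x* moves by d = (0.2, -0.2).
The basis stays optimal until modules reaches 0; allowable decrease = 110 hr.

110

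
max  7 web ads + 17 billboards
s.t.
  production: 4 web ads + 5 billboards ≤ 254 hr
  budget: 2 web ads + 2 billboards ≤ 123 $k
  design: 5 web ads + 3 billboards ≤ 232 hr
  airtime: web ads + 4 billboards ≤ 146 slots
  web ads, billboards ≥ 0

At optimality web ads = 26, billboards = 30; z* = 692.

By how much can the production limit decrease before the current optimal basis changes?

Binding constraints: production, airtime. The basis is B = [[4,5],[1,4]] with det 11.
Per unit decrease in production, x* moves by d = (-0.3636, 0.0909).
The basis stays optimal until web ads reaches 0; allowable decrease = 71.5 hr.

71.5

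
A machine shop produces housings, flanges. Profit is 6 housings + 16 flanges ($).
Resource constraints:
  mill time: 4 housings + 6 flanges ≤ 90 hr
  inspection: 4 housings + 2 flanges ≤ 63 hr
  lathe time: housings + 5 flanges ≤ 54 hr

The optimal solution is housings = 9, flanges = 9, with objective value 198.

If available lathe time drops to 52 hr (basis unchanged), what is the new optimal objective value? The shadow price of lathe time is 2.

194

Δb = -2, so new z* = 198 + (2)·(-2) = 198 − 4 = 194.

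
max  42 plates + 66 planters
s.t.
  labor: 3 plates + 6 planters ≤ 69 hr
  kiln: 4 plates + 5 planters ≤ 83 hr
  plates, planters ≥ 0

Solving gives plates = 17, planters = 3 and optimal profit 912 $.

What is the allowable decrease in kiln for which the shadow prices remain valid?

Binding constraints: labor, kiln. The basis is B = [[3,6],[4,5]] with det -9.
Per unit decrease in kiln, x* moves by d = (-0.6667, 0.3333).
The basis stays optimal until plates reaches 0; allowable decrease = 25.5 hr.

25.5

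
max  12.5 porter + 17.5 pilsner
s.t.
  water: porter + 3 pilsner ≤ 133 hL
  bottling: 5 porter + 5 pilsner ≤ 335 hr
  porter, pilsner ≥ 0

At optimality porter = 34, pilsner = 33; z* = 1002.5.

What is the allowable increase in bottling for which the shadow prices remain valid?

Binding constraints: water, bottling. The basis is B = [[1,3],[5,5]] with det -10.
Per unit increase in bottling, x* moves by d = (0.3, -0.1).
The basis stays optimal until pilsner reaches 0; allowable increase = 330 hr.

330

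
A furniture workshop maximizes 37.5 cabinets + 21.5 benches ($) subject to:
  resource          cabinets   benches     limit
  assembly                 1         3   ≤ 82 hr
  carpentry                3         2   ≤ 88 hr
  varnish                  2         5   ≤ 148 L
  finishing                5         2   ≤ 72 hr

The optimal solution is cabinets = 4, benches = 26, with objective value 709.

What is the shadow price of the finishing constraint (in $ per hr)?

7

Check each constraint at x*: assembly 82/82 (tight); carpentry 64/88 (slack 24); varnish 138/148 (slack 10); finishing 72/72 (tight).
Slack constraints have shadow price 0 (complementary slackness).
From A_Bᵀ y = c: 1·y_assembly + 5·y_finishing = 37.5; 3·y_assembly + 2·y_finishing = 21.5.
→ y_assembly = 2.5 and y_finishing = 7.
Shadow price of finishing = 7.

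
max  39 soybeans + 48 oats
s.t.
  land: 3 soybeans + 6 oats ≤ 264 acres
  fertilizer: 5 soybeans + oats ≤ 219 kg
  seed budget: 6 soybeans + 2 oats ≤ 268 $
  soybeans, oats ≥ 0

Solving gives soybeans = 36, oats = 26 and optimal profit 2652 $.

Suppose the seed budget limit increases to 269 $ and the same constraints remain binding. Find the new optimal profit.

Check each constraint at x*: land 264/264 (tight); fertilizer 206/219 (slack 13); seed budget 268/268 (tight).
By complementary slackness, y = 0 for the non-binding constraint.
From A_Bᵀ y = c: 3·y_land + 6·y_seed budget = 39; 6·y_land + 2·y_seed budget = 48.
Solving: y_land = 7, y_seed budget = 3.
Δz = y_seed budget·Δb = 3 × (1) = 3, so new z* = 2652 + 3 = 2655.

2655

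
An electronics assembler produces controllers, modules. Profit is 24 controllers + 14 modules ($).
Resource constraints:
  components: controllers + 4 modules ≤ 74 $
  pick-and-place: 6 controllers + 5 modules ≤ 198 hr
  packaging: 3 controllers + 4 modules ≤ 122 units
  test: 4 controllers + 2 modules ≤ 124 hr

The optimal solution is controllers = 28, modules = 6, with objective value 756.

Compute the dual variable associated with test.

Check each constraint at x*: components 52/74 (slack 22); pick-and-place 198/198 (tight); packaging 108/122 (slack 14); test 124/124 (tight).
Since components, packaging are not tight, their duals are 0.
From A_Bᵀ y = c: 6·y_pick-and-place + 4·y_test = 24; 5·y_pick-and-place + 2·y_test = 14.
Solving: y_pick-and-place = 1, y_test = 4.5.
Shadow price of test = 4.5.

4.5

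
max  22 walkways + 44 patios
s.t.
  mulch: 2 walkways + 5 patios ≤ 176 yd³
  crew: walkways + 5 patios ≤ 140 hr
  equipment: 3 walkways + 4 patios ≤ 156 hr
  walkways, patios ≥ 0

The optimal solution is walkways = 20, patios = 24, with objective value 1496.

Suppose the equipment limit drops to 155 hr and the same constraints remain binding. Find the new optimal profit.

Binding: crew and equipment. Non-binding: mulch (16 unused).
Since mulch is not tight, its dual is 0.
Dual feasibility on the basic columns requires 1·y_crew + 3·y_equipment = 22, 5·y_crew + 4·y_equipment = 44.
This yields shadow prices y_crew = 4, y_equipment = 6.
Δz = y_equipment·Δb = 6 × (-1) = -6, so new z* = 1496 − 6 = 1490.

1490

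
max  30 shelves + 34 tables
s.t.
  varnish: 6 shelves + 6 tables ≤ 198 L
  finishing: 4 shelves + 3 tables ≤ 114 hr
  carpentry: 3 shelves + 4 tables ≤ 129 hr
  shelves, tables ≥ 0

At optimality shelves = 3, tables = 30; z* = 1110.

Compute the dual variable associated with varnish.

3

Check each constraint at x*: varnish 198/198 (tight); finishing 102/114 (slack 12); carpentry 129/129 (tight).
By complementary slackness, y = 0 for the non-binding constraint.
From A_Bᵀ y = c: 6·y_varnish + 3·y_carpentry = 30; 6·y_varnish + 4·y_carpentry = 34.
→ y_varnish = 3 and y_carpentry = 4.
Shadow price of varnish = 3.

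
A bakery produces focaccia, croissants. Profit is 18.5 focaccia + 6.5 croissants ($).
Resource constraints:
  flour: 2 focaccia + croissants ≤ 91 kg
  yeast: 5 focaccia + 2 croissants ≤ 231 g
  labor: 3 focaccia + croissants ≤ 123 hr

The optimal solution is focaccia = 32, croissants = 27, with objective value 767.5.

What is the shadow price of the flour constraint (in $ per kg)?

At the optimum: flour uses 91 of 91 (binding); yeast uses 214 of 231 (slack = 17); labor uses 123 of 123 (binding).
By complementary slackness, y = 0 for the non-binding constraint.
Dual feasibility on the basic columns requires 2·y_flour + 3·y_labor = 18.5, 1·y_flour + 1·y_labor = 6.5.
Solving: y_flour = 1, y_labor = 5.5.
Shadow price of flour = 1.

1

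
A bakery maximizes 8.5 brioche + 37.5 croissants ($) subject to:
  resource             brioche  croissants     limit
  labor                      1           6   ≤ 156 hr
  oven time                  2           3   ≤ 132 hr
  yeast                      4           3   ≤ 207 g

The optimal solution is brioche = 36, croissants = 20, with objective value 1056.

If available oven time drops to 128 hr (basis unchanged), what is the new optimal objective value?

1050

Binding: labor and oven time. Non-binding: yeast (3 unused).
Since yeast is not tight, its dual is 0.
From A_Bᵀ y = c: 1·y_labor + 2·y_oven time = 8.5; 6·y_labor + 3·y_oven time = 37.5.
This yields shadow prices y_labor = 5.5, y_oven time = 1.5.
Δz = y_oven time·Δb = 1.5 × (-4) = -6, so new z* = 1056 − 6 = 1050.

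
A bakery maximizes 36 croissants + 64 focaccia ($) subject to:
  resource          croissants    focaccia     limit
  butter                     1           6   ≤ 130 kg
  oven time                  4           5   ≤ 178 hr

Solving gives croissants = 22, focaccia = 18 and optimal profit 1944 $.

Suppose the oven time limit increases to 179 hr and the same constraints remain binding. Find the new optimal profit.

Both butter and oven time are binding at x*.
The binding rows give the dual system: 1·y_butter + 4·y_oven time = 36 and 6·y_butter + 5·y_oven time = 64.
This yields shadow prices y_butter = 4, y_oven time = 8.
Δz = y_oven time·Δb = 8 × (1) = 8, so new z* = 1944 + 8 = 1952.

1952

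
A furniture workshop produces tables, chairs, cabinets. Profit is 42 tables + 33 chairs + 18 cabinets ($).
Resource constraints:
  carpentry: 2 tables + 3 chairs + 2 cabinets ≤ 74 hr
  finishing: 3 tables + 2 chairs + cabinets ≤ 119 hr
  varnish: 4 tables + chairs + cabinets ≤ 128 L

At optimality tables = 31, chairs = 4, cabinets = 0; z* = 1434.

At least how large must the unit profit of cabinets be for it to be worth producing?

Binding: carpentry and varnish. Non-binding: finishing (18 unused).
By complementary slackness, y = 0 for the non-binding constraint.
Dual feasibility on the basic columns requires 2·y_carpentry + 4·y_varnish = 42, 3·y_carpentry + 1·y_varnish = 33.
Solving: y_carpentry = 9, y_varnish = 6.
cabinets enters the basis when its profit ≥ yᵀa₃ = 9·2 + 6·1 = 24.

24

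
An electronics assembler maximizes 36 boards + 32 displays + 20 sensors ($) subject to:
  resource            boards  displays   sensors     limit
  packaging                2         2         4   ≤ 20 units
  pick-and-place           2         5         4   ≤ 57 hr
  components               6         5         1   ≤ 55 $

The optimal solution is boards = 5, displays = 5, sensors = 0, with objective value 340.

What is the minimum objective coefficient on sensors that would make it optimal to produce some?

28

Binding: packaging and components. Non-binding: pick-and-place (22 unused).
By complementary slackness, y = 0 for the non-binding constraint.
From A_Bᵀ y = c: 2·y_packaging + 6·y_components = 36; 2·y_packaging + 5·y_components = 32.
→ y_packaging = 6 and y_components = 4.
sensors enters the basis when its profit ≥ yᵀa₃ = 6·4 + 4·1 = 28.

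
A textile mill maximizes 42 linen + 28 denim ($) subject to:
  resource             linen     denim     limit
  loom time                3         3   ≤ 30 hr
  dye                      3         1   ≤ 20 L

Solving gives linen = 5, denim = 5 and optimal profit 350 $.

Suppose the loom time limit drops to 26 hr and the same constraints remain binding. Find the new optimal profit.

Check each constraint at x*: loom time 30/30 (tight); dye 20/20 (tight).
Dual feasibility on the basic columns requires 3·y_loom time + 3·y_dye = 42, 3·y_loom time + 1·y_dye = 28.
This yields shadow prices y_loom time = 7, y_dye = 7.
Δz = y_loom time·Δb = 7 × (-4) = -28, so new z* = 350 − 28 = 322.

322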